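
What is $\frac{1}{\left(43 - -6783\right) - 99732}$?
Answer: $- \frac{1}{92906} \approx -1.0764 \cdot 10^{-5}$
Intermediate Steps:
$\frac{1}{\left(43 - -6783\right) - 99732} = \frac{1}{\left(43 + 6783\right) - 99732} = \frac{1}{6826 - 99732} = \frac{1}{-92906} = - \frac{1}{92906}$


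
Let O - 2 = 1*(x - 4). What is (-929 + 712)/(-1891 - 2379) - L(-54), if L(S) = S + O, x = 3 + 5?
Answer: 29311/610 ≈ 48.051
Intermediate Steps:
x = 8
O = 6 (O = 2 + 1*(8 - 4) = 2 + 1*4 = 2 + 4 = 6)
L(S) = 6 + S (L(S) = S + 6 = 6 + S)
(-929 + 712)/(-1891 - 2379) - L(-54) = (-929 + 712)/(-1891 - 2379) - (6 - 54) = -217/(-4270) - 1*(-48) = -217*(-1/4270) + 48 = 31/610 + 48 = 29311/610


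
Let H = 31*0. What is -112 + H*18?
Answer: -112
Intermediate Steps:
H = 0
-112 + H*18 = -112 + 0*18 = -112 + 0 = -112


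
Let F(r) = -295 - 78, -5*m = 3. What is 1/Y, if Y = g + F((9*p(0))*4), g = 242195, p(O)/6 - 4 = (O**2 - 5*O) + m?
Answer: 1/241822 ≈ 4.1353e-6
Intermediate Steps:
m = -3/5 (m = -1/5*3 = -3/5 ≈ -0.60000)
p(O) = 102/5 - 30*O + 6*O**2 (p(O) = 24 + 6*((O**2 - 5*O) - 3/5) = 24 + 6*(-3/5 + O**2 - 5*O) = 24 + (-18/5 - 30*O + 6*O**2) = 102/5 - 30*O + 6*O**2)
F(r) = -373
Y = 241822 (Y = 242195 - 373 = 241822)
1/Y = 1/241822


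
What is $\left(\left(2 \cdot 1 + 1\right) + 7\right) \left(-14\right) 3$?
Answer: $-420$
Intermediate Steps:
$\left(\left(2 \cdot 1 + 1\right) + 7\right) \left(-14\right) 3 = \left(\left(2 + 1\right) + 7\right) \left(-14\right) 3 = \left(3 + 7\right) \left(-14\right) 3 = 10 \left(-14\right) 3 = \left(-140\right) 3 = -420$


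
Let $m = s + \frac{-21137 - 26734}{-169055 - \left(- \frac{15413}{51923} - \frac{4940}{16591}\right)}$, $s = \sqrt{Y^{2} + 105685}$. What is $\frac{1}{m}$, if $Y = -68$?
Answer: $- \frac{127780862519896171609324788}{49777197287094076974105834116521} + \frac{21208876638559069673337097744 \sqrt{110309}}{2339528272493421617782974203476487} \approx 0.0030083$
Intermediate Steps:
$s = \sqrt{110309}$ ($s = \sqrt{\left(-68\right)^{2} + 105685} = \sqrt{4624 + 105685} = \sqrt{110309} \approx 332.13$)
$m = \frac{41238688034403}{145632677097412} + \sqrt{110309}$ ($m = \sqrt{110309} + \frac{-21137 - 26734}{-169055 - \left(- \frac{15413}{51923} - \frac{4940}{16591}\right)} = \sqrt{110309} - \frac{47871}{-169055 - - \frac{512216703}{861454493}} = \sqrt{110309} - \frac{47871}{-169055 + \left(\frac{15413}{51923} + \frac{4940}{16591}\right)} = \sqrt{110309} - \frac{47871}{-169055 + \frac{512216703}{861454493}} = \sqrt{110309} - \frac{47871}{- \frac{145632677097412}{861454493}} = \sqrt{110309} - - \frac{41238688034403}{145632677097412} = \sqrt{110309} + \frac{41238688034403}{145632677097412} = \frac{41238688034403}{145632677097412} + \sqrt{110309} \approx 332.41$)
$\frac{1}{m} = \frac{1}{\frac{41238688034403}{145632677097412} + \sqrt{110309}}$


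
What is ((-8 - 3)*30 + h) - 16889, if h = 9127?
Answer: -8092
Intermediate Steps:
((-8 - 3)*30 + h) - 16889 = ((-8 - 3)*30 + 9127) - 16889 = (-11*30 + 9127) - 16889 = (-330 + 9127) - 16889 = 8797 - 16889 = -8092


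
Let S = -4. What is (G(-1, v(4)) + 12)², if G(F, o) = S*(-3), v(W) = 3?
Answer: 576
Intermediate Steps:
G(F, o) = 12 (G(F, o) = -4*(-3) = 12)
(G(-1, v(4)) + 12)² = (12 + 12)² = 24² = 576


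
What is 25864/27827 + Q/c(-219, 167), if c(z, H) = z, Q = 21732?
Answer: -199690716/2031371 ≈ -98.303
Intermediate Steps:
25864/27827 + Q/c(-219, 167) = 25864/27827 + 21732/(-219) = 25864*(1/27827) + 21732*(-1/219) = 25864/27827 - 7244/73 = -199690716/2031371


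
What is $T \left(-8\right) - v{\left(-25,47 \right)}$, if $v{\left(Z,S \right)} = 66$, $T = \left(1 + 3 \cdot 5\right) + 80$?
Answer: $-834$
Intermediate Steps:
$T = 96$ ($T = \left(1 + 15\right) + 80 = 16 + 80 = 96$)
$T \left(-8\right) - v{\left(-25,47 \right)} = 96 \left(-8\right) - 66 = -768 - 66 = -834$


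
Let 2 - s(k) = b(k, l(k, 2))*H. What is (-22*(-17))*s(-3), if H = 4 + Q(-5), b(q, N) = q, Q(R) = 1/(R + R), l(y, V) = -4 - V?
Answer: 25619/5 ≈ 5123.8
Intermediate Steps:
Q(R) = 1/(2*R)
H = 39/10 (H = 4 + (1/2)/(-5) = 4 + (1/2)*(-1/5) = 4 - 1/10 = 39/10 ≈ 3.9000)
s(k) = 2 - 39*k/10 (s(k) = 2 - k*39/10 = 2 - 39*k/10)
(-22*(-17))*s(-3) = (-22*(-17))*(2 - 39/10*(-3)) = 374*(2 + 117/10) = 374*(137/10) = 25619/5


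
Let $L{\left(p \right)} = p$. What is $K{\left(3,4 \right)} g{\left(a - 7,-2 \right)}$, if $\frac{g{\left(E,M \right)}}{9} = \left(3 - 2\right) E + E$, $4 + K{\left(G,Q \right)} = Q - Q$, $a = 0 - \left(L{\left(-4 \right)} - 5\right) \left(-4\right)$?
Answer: $3096$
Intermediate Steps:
$a = -36$ ($a = 0 - \left(-4 - 5\right) \left(-4\right) = 0 - \left(-9\right) \left(-4\right) = 0 - 36 = -36$)
$K{\left(G,Q \right)} = -4$ ($K{\left(G,Q \right)} = -4 + \left(Q - Q\right) = -4 + 0 = -4$)
$g{\left(E,M \right)} = 18 E$ ($g{\left(E,M \right)} = 9 \left(\left(3 - 2\right) E + E\right) = 9 \left(1 E + E\right) = 9 \left(E + E\right) = 9 \cdot 2 E = 18 E$)
$K{\left(3,4 \right)} g{\left(a - 7,-2 \right)} = - 4 \cdot 18 \left(-36 - 7\right) = - 4 \cdot 18 \left(-43\right) = \left(-4\right) \left(-774\right) = 3096$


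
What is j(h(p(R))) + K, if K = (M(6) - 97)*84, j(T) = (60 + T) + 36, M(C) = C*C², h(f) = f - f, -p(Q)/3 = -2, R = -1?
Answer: 10092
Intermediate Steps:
p(Q) = 6 (p(Q) = -3*(-2) = 6)
h(f) = 0
M(C) = C³
j(T) = 96 + T
K = 9996 (K = (6³ - 97)*84 = (216 - 97)*84 = 119*84 = 9996)
j(h(p(R))) + K = (96 + 0) + 9996 = 96 + 9996 = 10092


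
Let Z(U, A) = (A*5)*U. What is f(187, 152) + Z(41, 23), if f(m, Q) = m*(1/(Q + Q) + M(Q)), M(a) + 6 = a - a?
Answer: 1092459/304 ≈ 3593.6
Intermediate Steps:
M(a) = -6 (M(a) = -6 + (a - a) = -6 + 0 = -6)
Z(U, A) = 5*A*U (Z(U, A) = (5*A)*U = 5*A*U)
f(m, Q) = m*(-6 + 1/(2*Q)) (f(m, Q) = m*(1/(Q + Q) - 6) = m*(1/(2*Q) - 6) = m*(-6 + 1/(2*Q)))
f(187, 152) + Z(41, 23) = (-6*187 + (½)*187/152) + 5*23*41 = (-1122 + (½)*187*(1/152)) + 4715 = (-1122 + 187/304) + 4715 = -340901/304 + 4715 = 1092459/304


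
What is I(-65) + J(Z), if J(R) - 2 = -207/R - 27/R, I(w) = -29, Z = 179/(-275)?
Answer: 59517/179 ≈ 332.50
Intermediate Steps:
Z = -179/275 (Z = 179*(-1/275) = -179/275 ≈ -0.65091)
J(R) = 2 - 234/R (J(R) = 2 + (-207/R - 27/R) = 2 - 234/R)
I(-65) + J(Z) = -29 + (2 - 234/(-179/275)) = -29 + (2 - 234*(-275/179)) = -29 + (2 + 64350/179) = -29 + 64708/179 = 59517/179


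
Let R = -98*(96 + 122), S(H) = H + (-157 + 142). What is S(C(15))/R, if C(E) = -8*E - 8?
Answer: 143/21364 ≈ 0.0066935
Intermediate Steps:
C(E) = -8 - 8*E
S(H) = -15 + H (S(H) = H - 15 = -15 + H)
R = -21364 (R = -98*218 = -21364)
S(C(15))/R = (-15 + (-8 - 8*15))/(-21364) = (-15 + (-8 - 120))*(-1/21364) = (-15 - 128)*(-1/21364) = -143*(-1/21364) = 143/21364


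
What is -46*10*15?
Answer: -6900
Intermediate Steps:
-46*10*15 = -460*15 = -6900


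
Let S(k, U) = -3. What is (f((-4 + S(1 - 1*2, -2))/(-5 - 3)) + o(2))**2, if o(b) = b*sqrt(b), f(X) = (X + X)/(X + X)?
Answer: 9 + 4*sqrt(2) ≈ 14.657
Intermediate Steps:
f(X) = 1 (f(X) = (2*X)/((2*X)) = (2*X)*(1/(2*X)) = 1)
o(b) = b**(3/2)
(f((-4 + S(1 - 1*2, -2))/(-5 - 3)) + o(2))**2 = (1 + 2**(3/2))**2 = (1 + 2*sqrt(2))**2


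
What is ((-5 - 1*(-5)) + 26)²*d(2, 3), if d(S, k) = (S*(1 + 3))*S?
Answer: 10816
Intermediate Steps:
d(S, k) = 4*S² (d(S, k) = (S*4)*S = (4*S)*S = 4*S²)
((-5 - 1*(-5)) + 26)²*d(2, 3) = ((-5 - 1*(-5)) + 26)²*(4*2²) = ((-5 + 5) + 26)²*(4*4) = (0 + 26)²*16 = 26²*16 = 676*16 = 10816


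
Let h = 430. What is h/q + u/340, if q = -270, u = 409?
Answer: -3577/9180 ≈ -0.38965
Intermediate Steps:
h/q + u/340 = 430/(-270) + 409/340 = 430*(-1/270) + 409*(1/340) = -43/27 + 409/340 = -3577/9180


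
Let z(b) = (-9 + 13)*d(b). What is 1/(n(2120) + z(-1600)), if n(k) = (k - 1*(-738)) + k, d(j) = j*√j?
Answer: 2489/32780390242 + 64000*I/16390195121 ≈ 7.593e-8 + 3.9048e-6*I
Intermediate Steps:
d(j) = j^(3/2)
z(b) = 4*b^(3/2) (z(b) = (-9 + 13)*b^(3/2) = 4*b^(3/2))
n(k) = 738 + 2*k (n(k) = (k + 738) + k = (738 + k) + k = 738 + 2*k)
1/(n(2120) + z(-1600)) = 1/((738 + 2*2120) + 4*(-1600)^(3/2)) = 1/((738 + 4240) + 4*(-64000*I)) = 1/(4978 - 256000*I) = (4978 + 256000*I)/65560780484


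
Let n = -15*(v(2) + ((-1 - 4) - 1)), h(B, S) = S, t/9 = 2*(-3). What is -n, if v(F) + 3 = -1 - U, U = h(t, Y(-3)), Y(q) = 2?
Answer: -180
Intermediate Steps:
t = -54 (t = 9*(2*(-3)) = 9*(-6) = -54)
U = 2
v(F) = -6 (v(F) = -3 + (-1 - 1*2) = -3 + (-1 - 2) = -3 - 3 = -6)
n = 180 (n = -15*(-6 + ((-1 - 4) - 1)) = -15*(-6 + (-5 - 1)) = -15*(-6 - 6) = -15*(-12) = 180)
-n = -1*180 = -180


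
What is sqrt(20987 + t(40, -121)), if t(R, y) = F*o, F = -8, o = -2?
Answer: sqrt(21003) ≈ 144.92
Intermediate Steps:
t(R, y) = 16 (t(R, y) = -8*(-2) = 16)
sqrt(20987 + t(40, -121)) = sqrt(20987 + 16) = sqrt(21003)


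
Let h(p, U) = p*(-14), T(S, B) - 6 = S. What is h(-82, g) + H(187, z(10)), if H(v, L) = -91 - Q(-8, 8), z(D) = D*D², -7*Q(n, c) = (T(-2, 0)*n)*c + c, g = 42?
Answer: 7151/7 ≈ 1021.6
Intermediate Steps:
T(S, B) = 6 + S
h(p, U) = -14*p
Q(n, c) = -c/7 - 4*c*n/7 (Q(n, c) = -(((6 - 2)*n)*c + c)/7 = -((4*n)*c + c)/7 = -(4*c*n + c)/7 = -(c + 4*c*n)/7 = -c/7 - 4*c*n/7)
z(D) = D³
H(v, L) = -885/7 (H(v, L) = -91 - (-1)*8*(1 + 4*(-8))/7 = -91 - (-1)*8*(1 - 32)/7 = -91 - (-1)*8*(-31)/7 = -91 - 1*248/7 = -91 - 248/7 = -885/7)
h(-82, g) + H(187, z(10)) = -14*(-82) - 885/7 = 1148 - 885/7 = 7151/7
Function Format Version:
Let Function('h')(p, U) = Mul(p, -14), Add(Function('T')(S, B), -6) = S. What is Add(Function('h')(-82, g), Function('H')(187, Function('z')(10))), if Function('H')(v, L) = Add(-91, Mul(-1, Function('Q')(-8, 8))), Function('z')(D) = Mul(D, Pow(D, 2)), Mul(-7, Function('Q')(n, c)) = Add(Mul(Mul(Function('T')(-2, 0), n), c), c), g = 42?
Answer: Rational(7151, 7) ≈ 1021.6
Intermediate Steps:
Function('T')(S, B) = Add(6, S)
Function('h')(p, U) = Mul(-14, p)
Function('Q')(n, c) = Add(Mul(Rational(-1, 7), c), Mul(Rational(-4, 7), c, n)) (Function('Q')(n, c) = Mul(Rational(-1, 7), Add(Mul(Mul(Add(6, -2), n), c), c)) = Mul(Rational(-1, 7), Add(Mul(Mul(4, n), c), c)) = Mul(Rational(-1, 7), Add(Mul(4, c, n), c)) = Mul(Rational(-1, 7), Add(c, Mul(4, c, n))) = Add(Mul(Rational(-1, 7), c), Mul(Rational(-4, 7), c, n)))
Function('z')(D) = Pow(D, 3)
Function('H')(v, L) = Rational(-885, 7) (Function('H')(v, L) = Add(-91, Mul(-1, Mul(Rational(-1, 7), 8, Add(1, Mul(4, -8))))) = Add(-91, Mul(-1, Mul(Rational(-1, 7), 8, Add(1, -32)))) = Add(-91, Mul(-1, Mul(Rational(-1, 7), 8, -31))) = Add(-91, Mul(-1, Rational(248, 7))) = Add(-91, Rational(-248, 7)) = Rational(-885, 7))
Add(Function('h')(-82, g), Function('H')(187, Function('z')(10))) = Add(Mul(-14, -82), Rational(-885, 7)) = Add(1148, Rational(-885, 7)) = Rational(7151, 7)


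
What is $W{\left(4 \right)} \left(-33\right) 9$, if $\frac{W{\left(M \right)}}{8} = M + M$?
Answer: $-19008$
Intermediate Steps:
$W{\left(M \right)} = 16 M$ ($W{\left(M \right)} = 8 \left(M + M\right) = 8 \cdot 2 M = 16 M$)
$W{\left(4 \right)} \left(-33\right) 9 = 16 \cdot 4 \left(-33\right) 9 = 64 \left(-33\right) 9 = \left(-2112\right) 9 = -19008$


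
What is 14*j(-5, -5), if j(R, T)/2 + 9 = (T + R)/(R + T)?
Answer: -224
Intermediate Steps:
j(R, T) = -16 (j(R, T) = -18 + 2*((T + R)/(R + T)) = -18 + 2*((R + T)/(R + T)) = -18 + 2*1 = -18 + 2 = -16)
14*j(-5, -5) = 14*(-16) = -224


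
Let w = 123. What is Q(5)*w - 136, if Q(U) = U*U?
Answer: 2939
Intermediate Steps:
Q(U) = U²
Q(5)*w - 136 = 5²*123 - 136 = 25*123 - 136 = 3075 - 136 = 2939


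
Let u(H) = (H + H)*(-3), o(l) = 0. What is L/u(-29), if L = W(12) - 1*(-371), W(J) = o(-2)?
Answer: 371/174 ≈ 2.1322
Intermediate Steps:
W(J) = 0
u(H) = -6*H (u(H) = (2*H)*(-3) = -6*H)
L = 371 (L = 0 - 1*(-371) = 0 + 371 = 371)
L/u(-29) = 371/((-6*(-29))) = 371/174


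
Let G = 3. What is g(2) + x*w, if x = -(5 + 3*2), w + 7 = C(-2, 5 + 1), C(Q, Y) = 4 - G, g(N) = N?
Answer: 68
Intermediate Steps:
C(Q, Y) = 1 (C(Q, Y) = 4 - 1*3 = 4 - 3 = 1)
w = -6 (w = -7 + 1 = -6)
x = -11 (x = -(5 + 6) = -1*11 = -11)
g(2) + x*w = 2 - 11*(-6) = 2 + 66 = 68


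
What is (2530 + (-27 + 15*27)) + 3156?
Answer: 6064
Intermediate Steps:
(2530 + (-27 + 15*27)) + 3156 = (2530 + (-27 + 405)) + 3156 = (2530 + 378) + 3156 = 2908 + 3156 = 6064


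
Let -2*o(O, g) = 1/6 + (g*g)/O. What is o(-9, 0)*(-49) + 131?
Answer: 1621/12 ≈ 135.08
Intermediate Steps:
o(O, g) = -1/12 - g²/(2*O) (o(O, g) = -(1/6 + (g*g)/O)/2 = -(1*(⅙) + g²/O)/2 = -(⅙ + g²/O)/2 = -1/12 - g²/(2*O))
o(-9, 0)*(-49) + 131 = ((1/12)*(-1*(-9) - 6*0²)/(-9))*(-49) + 131 = ((1/12)*(-⅑)*(9 - 6*0))*(-49) + 131 = ((1/12)*(-⅑)*(9 + 0))*(-49) + 131 = ((1/12)*(-⅑)*9)*(-49) + 131 = -1/12*(-49) + 131 = 49/12 + 131 = 1621/12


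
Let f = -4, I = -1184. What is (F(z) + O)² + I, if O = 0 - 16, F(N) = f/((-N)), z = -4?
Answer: -895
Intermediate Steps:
F(N) = 4/N (F(N) = -4*(-1/N) = -(-4)/N = 4/N)
O = -16
(F(z) + O)² + I = (4/(-4) - 16)² - 1184 = (4*(-¼) - 16)² - 1184 = (-1 - 16)² - 1184 = (-17)² - 1184 = 289 - 1184 = -895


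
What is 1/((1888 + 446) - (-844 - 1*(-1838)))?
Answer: 1/1340 ≈ 0.00074627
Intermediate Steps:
1/((1888 + 446) - (-844 - 1*(-1838))) = 1/(2334 - (-844 + 1838)) = 1/(2334 - 1*994) = 1/(2334 - 994) = 1/1340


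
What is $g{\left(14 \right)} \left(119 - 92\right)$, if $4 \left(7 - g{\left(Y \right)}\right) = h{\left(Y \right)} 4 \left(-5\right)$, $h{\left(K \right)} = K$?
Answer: $2079$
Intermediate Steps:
$g{\left(Y \right)} = 7 + 5 Y$ ($g{\left(Y \right)} = 7 - \frac{Y 4 \left(-5\right)}{4} = 7 - \frac{4 Y \left(-5\right)}{4} = 7 - \frac{\left(-20\right) Y}{4} = 7 + 5 Y$)
$g{\left(14 \right)} \left(119 - 92\right) = \left(7 + 5 \cdot 14\right) \left(119 - 92\right) = \left(7 + 70\right) 27 = 77 \cdot 27 = 2079$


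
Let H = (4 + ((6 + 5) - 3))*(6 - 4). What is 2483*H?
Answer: 59592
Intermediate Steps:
H = 24 (H = (4 + (11 - 3))*2 = (4 + 8)*2 = 12*2 = 24)
2483*H = 2483*24 = 59592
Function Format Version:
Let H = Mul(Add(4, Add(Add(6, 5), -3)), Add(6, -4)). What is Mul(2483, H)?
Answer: 59592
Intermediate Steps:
H = 24 (H = Mul(Add(4, Add(11, -3)), 2) = Mul(Add(4, 8), 2) = Mul(12, 2) = 24)
Mul(2483, H) = Mul(2483, 24) = 59592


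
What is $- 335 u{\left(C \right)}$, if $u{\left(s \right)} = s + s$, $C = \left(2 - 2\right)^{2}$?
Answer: $0$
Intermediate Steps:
$C = 0$ ($C = 0^{2} = 0$)
$u{\left(s \right)} = 2 s$
$- 335 u{\left(C \right)} = - 335 \cdot 2 \cdot 0 = \left(-335\right) 0 = 0$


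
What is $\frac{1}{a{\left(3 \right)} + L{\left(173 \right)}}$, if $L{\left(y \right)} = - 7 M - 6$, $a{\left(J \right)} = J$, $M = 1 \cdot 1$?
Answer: $- \frac{1}{10} \approx -0.1$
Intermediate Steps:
$M = 1$
$L{\left(y \right)} = -13$ ($L{\left(y \right)} = \left(-7\right) 1 - 6 = -7 - 6 = -13$)
$\frac{1}{a{\left(3 \right)} + L{\left(173 \right)}} = \frac{1}{3 - 13} = \frac{1}{-10} = - \frac{1}{10}$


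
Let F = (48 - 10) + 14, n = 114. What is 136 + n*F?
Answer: 6064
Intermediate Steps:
F = 52 (F = 38 + 14 = 52)
136 + n*F = 136 + 114*52 = 136 + 5928 = 6064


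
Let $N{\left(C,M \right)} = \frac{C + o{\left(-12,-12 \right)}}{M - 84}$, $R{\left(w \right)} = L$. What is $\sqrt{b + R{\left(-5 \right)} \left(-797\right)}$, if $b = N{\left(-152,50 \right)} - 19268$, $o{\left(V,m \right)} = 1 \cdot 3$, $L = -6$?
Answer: $\frac{5 i \sqrt{669630}}{34} \approx 120.34 i$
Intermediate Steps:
$R{\left(w \right)} = -6$
$o{\left(V,m \right)} = 3$
$N{\left(C,M \right)} = \frac{3 + C}{-84 + M}$ ($N{\left(C,M \right)} = \frac{C + 3}{M - 84} = \frac{3 + C}{-84 + M}$)
$b = - \frac{654963}{34}$ ($b = \frac{3 - 152}{-84 + 50} - 19268 = \frac{1}{-34} \left(-149\right) - 19268 = \left(- \frac{1}{34}\right) \left(-149\right) - 19268 = \frac{149}{34} - 19268 = - \frac{654963}{34} \approx -19264.0$)
$\sqrt{b + R{\left(-5 \right)} \left(-797\right)} = \sqrt{- \frac{654963}{34} - -4782} = \sqrt{- \frac{654963}{34} + 4782} = \sqrt{- \frac{492375}{34}} = \frac{5 i \sqrt{669630}}{34}$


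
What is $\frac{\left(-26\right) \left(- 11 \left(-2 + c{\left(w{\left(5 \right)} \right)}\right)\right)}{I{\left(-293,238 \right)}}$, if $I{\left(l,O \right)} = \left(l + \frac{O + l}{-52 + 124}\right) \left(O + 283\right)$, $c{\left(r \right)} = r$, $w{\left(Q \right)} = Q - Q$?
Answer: $\frac{3168}{847667} \approx 0.0037373$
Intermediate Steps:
$w{\left(Q \right)} = 0$
$I{\left(l,O \right)} = \left(283 + O\right) \left(\frac{O}{72} + \frac{73 l}{72}\right)$ ($I{\left(l,O \right)} = \left(l + \frac{O + l}{72}\right) \left(283 + O\right) = \left(l + \left(O + l\right) \frac{1}{72}\right) \left(283 + O\right) = \left(l + \left(\frac{O}{72} + \frac{l}{72}\right)\right) \left(283 + O\right) = \left(\frac{O}{72} + \frac{73 l}{72}\right) \left(283 + O\right) = \left(283 + O\right) \left(\frac{O}{72} + \frac{73 l}{72}\right)$)
$\frac{\left(-26\right) \left(- 11 \left(-2 + c{\left(w{\left(5 \right)} \right)}\right)\right)}{I{\left(-293,238 \right)}} = \frac{\left(-26\right) \left(- 11 \left(-2 + 0\right)\right)}{\frac{238^{2}}{72} + \frac{283}{72} \cdot 238 + \frac{20659}{72} \left(-293\right) + \frac{73}{72} \cdot 238 \left(-293\right)} = \frac{\left(-26\right) \left(\left(-11\right) \left(-2\right)\right)}{\frac{1}{72} \cdot 56644 + \frac{33677}{36} - \frac{6053087}{72} - \frac{2545291}{36}} = \frac{\left(-26\right) 22}{\frac{14161}{18} + \frac{33677}{36} - \frac{6053087}{72} - \frac{2545291}{36}} = - \frac{572}{- \frac{11019671}{72}} = \left(-572\right) \left(- \frac{72}{11019671}\right) = \frac{3168}{847667}$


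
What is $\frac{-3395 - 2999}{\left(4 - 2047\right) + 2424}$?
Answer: $- \frac{6394}{381} \approx -16.782$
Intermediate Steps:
$\frac{-3395 - 2999}{\left(4 - 2047\right) + 2424} = - \frac{6394}{\left(4 - 2047\right) + 2424} = - \frac{6394}{-2043 + 2424} = - \frac{6394}{381}$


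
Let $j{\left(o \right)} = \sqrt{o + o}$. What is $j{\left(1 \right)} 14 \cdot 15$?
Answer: $210 \sqrt{2} \approx 296.98$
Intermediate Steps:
$j{\left(o \right)} = \sqrt{2} \sqrt{o}$ ($j{\left(o \right)} = \sqrt{2 o} = \sqrt{2} \sqrt{o}$)
$j{\left(1 \right)} 14 \cdot 15 = \sqrt{2} \sqrt{1} \cdot 14 \cdot 15 = \sqrt{2} \cdot 1 \cdot 14 \cdot 15 = \sqrt{2} \cdot 14 \cdot 15 = 14 \sqrt{2} \cdot 15 = 210 \sqrt{2}$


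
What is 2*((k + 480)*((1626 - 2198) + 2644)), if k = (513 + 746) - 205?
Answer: 6356896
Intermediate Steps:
k = 1054 (k = 1259 - 205 = 1054)
2*((k + 480)*((1626 - 2198) + 2644)) = 2*((1054 + 480)*((1626 - 2198) + 2644)) = 2*(1534*(-572 + 2644)) = 2*(1534*2072) = 2*3178448 = 6356896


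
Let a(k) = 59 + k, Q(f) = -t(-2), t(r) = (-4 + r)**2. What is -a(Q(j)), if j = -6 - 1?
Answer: -23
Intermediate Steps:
j = -7
Q(f) = -36 (Q(f) = -(-4 - 2)**2 = -1*(-6)**2 = -1*36 = -36)
-a(Q(j)) = -(59 - 36) = -1*23 = -23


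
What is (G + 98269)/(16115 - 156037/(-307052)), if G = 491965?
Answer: 181232530168/4948299017 ≈ 36.625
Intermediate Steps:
(G + 98269)/(16115 - 156037/(-307052)) = (491965 + 98269)/(16115 - 156037/(-307052)) = 590234/(16115 - 156037*(-1/307052)) = 590234/(16115 + 156037/307052) = 590234/(4948299017/307052) = 590234*(307052/4948299017) = 181232530168/4948299017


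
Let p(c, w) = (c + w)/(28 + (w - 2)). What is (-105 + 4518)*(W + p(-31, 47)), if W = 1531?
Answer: 493280727/73 ≈ 6.7573e+6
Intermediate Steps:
p(c, w) = (c + w)/(26 + w) (p(c, w) = (c + w)/(28 + (-2 + w)) = (c + w)/(26 + w))
(-105 + 4518)*(W + p(-31, 47)) = (-105 + 4518)*(1531 + (-31 + 47)/(26 + 47)) = 4413*(1531 + 16/73) = 4413*(111779/73) = 493280727/73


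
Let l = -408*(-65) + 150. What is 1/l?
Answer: 1/26670 ≈ 3.7495e-5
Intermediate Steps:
l = 26670 (l = 26520 + 150 = 26670)
1/l = 1/26670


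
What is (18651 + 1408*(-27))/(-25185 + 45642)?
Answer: -6455/6819 ≈ -0.94662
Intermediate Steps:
(18651 + 1408*(-27))/(-25185 + 45642) = (18651 - 38016)/20457 = -19365*1/20457 = -6455/6819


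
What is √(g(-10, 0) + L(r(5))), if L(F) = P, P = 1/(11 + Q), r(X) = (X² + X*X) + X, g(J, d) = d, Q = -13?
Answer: I*√2/2 ≈ 0.70711*I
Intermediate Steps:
r(X) = X + 2*X² (r(X) = (X² + X²) + X = 2*X² + X = X + 2*X²)
P = -½ (P = 1/(11 - 13) = 1/(-2) = -½ ≈ -0.50000)
L(F) = -½
√(g(-10, 0) + L(r(5))) = √(0 - ½) = √(-½) = I*√2/2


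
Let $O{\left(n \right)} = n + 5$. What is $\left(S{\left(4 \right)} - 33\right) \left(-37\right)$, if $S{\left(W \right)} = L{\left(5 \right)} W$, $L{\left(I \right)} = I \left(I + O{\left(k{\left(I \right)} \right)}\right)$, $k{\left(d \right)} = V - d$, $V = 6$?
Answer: $-6919$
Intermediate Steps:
$k{\left(d \right)} = 6 - d$
$O{\left(n \right)} = 5 + n$
$L{\left(I \right)} = 11 I$ ($L{\left(I \right)} = I \left(I + \left(5 - \left(-6 + I\right)\right)\right) = I \left(I - \left(-11 + I\right)\right) = I 11 = 11 I$)
$S{\left(W \right)} = 55 W$ ($S{\left(W \right)} = 11 \cdot 5 W = 55 W$)
$\left(S{\left(4 \right)} - 33\right) \left(-37\right) = \left(55 \cdot 4 - 33\right) \left(-37\right) = \left(220 - 33\right) \left(-37\right) = 187 \left(-37\right) = -6919$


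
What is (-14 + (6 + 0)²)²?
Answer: 484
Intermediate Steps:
(-14 + (6 + 0)²)² = (-14 + 6²)² = (-14 + 36)² = 22² = 484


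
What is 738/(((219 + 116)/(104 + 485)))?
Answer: 434682/335 ≈ 1297.6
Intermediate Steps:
738/(((219 + 116)/(104 + 485))) = 738/((335/589)) = 738/((335*(1/589))) = 738/(335/589) = 738*(589/335) = 434682/335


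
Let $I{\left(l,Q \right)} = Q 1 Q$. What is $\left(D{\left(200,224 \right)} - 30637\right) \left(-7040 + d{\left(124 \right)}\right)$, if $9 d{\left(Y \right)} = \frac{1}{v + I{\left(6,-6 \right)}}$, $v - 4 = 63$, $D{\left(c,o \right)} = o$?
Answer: $\frac{198477640627}{927} \approx 2.1411 \cdot 10^{8}$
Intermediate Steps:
$v = 67$ ($v = 4 + 63 = 67$)
$I{\left(l,Q \right)} = Q^{2}$ ($I{\left(l,Q \right)} = Q Q = Q^{2}$)
$d{\left(Y \right)} = \frac{1}{927}$ ($d{\left(Y \right)} = \frac{1}{9 \left(67 + \left(-6\right)^{2}\right)} = \frac{1}{9 \left(67 + 36\right)} = \frac{1}{9 \cdot 103} = \frac{1}{9} \cdot \frac{1}{103} = \frac{1}{927}$)
$\left(D{\left(200,224 \right)} - 30637\right) \left(-7040 + d{\left(124 \right)}\right) = \left(224 - 30637\right) \left(-7040 + \frac{1}{927}\right) = \left(-30413\right) \left(- \frac{6526079}{927}\right) = \frac{198477640627}{927}$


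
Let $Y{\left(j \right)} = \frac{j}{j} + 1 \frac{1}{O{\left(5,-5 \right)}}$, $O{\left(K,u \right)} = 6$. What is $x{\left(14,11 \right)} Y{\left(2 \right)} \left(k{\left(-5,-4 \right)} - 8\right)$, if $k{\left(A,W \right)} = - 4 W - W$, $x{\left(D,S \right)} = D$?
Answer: $196$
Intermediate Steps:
$k{\left(A,W \right)} = - 5 W$
$Y{\left(j \right)} = \frac{7}{6}$ ($Y{\left(j \right)} = \frac{j}{j} + 1 \cdot \frac{1}{6} = 1 + 1 \cdot \frac{1}{6} = 1 + \frac{1}{6} = \frac{7}{6}$)
$x{\left(14,11 \right)} Y{\left(2 \right)} \left(k{\left(-5,-4 \right)} - 8\right) = 14 \frac{7 \left(\left(-5\right) \left(-4\right) - 8\right)}{6} = 14 \frac{7 \left(20 - 8\right)}{6} = 14 \cdot \frac{7}{6} \cdot 12 = 14 \cdot 14 = 196$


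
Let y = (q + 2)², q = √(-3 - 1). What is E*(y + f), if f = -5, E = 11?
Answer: -55 + 88*I ≈ -55.0 + 88.0*I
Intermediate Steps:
q = 2*I (q = √(-4) = 2*I ≈ 2.0*I)
y = (2 + 2*I)² (y = (2*I + 2)² = (2 + 2*I)² ≈ 8.0*I)
E*(y + f) = 11*(8*I - 5) = 11*(-5 + 8*I) = -55 + 88*I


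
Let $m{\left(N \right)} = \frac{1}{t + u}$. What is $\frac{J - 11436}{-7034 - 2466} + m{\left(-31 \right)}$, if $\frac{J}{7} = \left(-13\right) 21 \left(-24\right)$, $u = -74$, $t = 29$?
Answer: $- \frac{4102}{1125} \approx -3.6462$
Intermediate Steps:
$J = 45864$ ($J = 7 \left(-13\right) 21 \left(-24\right) = 7 \left(\left(-273\right) \left(-24\right)\right) = 7 \cdot 6552 = 45864$)
$m{\left(N \right)} = - \frac{1}{45}$ ($m{\left(N \right)} = \frac{1}{29 - 74} = \frac{1}{-45} = - \frac{1}{45}$)
$\frac{J - 11436}{-7034 - 2466} + m{\left(-31 \right)} = \frac{45864 - 11436}{-7034 - 2466} - \frac{1}{45} = \frac{34428}{-9500} - \frac{1}{45} = 34428 \left(- \frac{1}{9500}\right) - \frac{1}{45} = - \frac{453}{125} - \frac{1}{45} = - \frac{4102}{1125}$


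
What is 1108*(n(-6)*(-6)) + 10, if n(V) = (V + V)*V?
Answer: -478646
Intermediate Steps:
n(V) = 2*V² (n(V) = (2*V)*V = 2*V²)
1108*(n(-6)*(-6)) + 10 = 1108*((2*(-6)²)*(-6)) + 10 = 1108*((2*36)*(-6)) + 10 = 1108*(72*(-6)) + 10 = 1108*(-432) + 10 = -478656 + 10 = -478646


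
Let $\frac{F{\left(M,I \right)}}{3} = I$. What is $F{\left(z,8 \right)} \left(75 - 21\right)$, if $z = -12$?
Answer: $1296$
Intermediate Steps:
$F{\left(M,I \right)} = 3 I$
$F{\left(z,8 \right)} \left(75 - 21\right) = 3 \cdot 8 \left(75 - 21\right) = 24 \cdot 54 = 1296$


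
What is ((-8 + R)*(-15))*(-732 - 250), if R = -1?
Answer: -132570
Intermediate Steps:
((-8 + R)*(-15))*(-732 - 250) = ((-8 - 1)*(-15))*(-732 - 250) = -9*(-15)*(-982) = 135*(-982) = -132570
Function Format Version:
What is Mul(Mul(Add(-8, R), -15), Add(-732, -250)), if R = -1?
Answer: -132570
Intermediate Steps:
Mul(Mul(Add(-8, R), -15), Add(-732, -250)) = Mul(Mul(Add(-8, -1), -15), Add(-732, -250)) = Mul(Mul(-9, -15), -982) = Mul(135, -982) = -132570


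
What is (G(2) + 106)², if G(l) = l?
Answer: 11664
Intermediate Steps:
(G(2) + 106)² = (2 + 106)² = 108² = 11664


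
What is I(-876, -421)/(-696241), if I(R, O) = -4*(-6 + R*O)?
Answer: 1475160/696241 ≈ 2.1187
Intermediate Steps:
I(R, O) = 24 - 4*O*R (I(R, O) = -4*(-6 + O*R) = 24 - 4*O*R)
I(-876, -421)/(-696241) = (24 - 4*(-421)*(-876))/(-696241) = (24 - 1475184)*(-1/696241) = -1475160*(-1/696241) = 1475160/696241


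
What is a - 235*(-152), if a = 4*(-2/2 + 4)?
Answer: 35732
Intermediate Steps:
a = 12 (a = 4*(-2*½ + 4) = 4*(-1 + 4) = 4*3 = 12)
a - 235*(-152) = 12 - 235*(-152) = 12 + 35720 = 35732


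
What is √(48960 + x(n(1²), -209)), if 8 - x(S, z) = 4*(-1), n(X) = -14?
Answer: 2*√12243 ≈ 221.30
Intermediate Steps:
x(S, z) = 12 (x(S, z) = 8 - 4*(-1) = 8 - 1*(-4) = 8 + 4 = 12)
√(48960 + x(n(1²), -209)) = √(48960 + 12) = √48972 = 2*√12243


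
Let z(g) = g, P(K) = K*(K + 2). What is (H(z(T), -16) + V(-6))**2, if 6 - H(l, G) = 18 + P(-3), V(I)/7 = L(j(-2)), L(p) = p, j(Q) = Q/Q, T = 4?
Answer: 64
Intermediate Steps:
P(K) = K*(2 + K)
j(Q) = 1
V(I) = 7 (V(I) = 7*1 = 7)
H(l, G) = -15 (H(l, G) = 6 - (18 - 3*(2 - 3)) = 6 - (18 - 3*(-1)) = 6 - (18 + 3) = 6 - 1*21 = 6 - 21 = -15)
(H(z(T), -16) + V(-6))**2 = (-15 + 7)**2 = (-8)**2 = 64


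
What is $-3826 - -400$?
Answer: $-3426$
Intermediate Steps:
$-3826 - -400 = -3826 + 400 = -3426$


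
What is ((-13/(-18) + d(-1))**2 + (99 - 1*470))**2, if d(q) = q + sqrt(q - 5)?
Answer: 14913832729/104976 + 610615*I*sqrt(6)/1458 ≈ 1.4207e+5 + 1025.9*I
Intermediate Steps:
d(q) = q + sqrt(-5 + q)
((-13/(-18) + d(-1))**2 + (99 - 1*470))**2 = ((-13/(-18) + (-1 + sqrt(-5 - 1)))**2 + (99 - 1*470))**2 = ((-13*(-1/18) + (-1 + sqrt(-6)))**2 + (99 - 470))**2 = ((13/18 + (-1 + I*sqrt(6)))**2 - 371)**2 = ((-5/18 + I*sqrt(6))**2 - 371)**2 = (-371 + (-5/18 + I*sqrt(6))**2)**2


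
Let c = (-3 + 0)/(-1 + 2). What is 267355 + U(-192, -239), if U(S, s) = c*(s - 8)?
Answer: 268096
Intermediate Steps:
c = -3 (c = -3/1 = -3*1 = -3)
U(S, s) = 24 - 3*s (U(S, s) = -3*(s - 8) = -3*(-8 + s) = 24 - 3*s)
267355 + U(-192, -239) = 267355 + (24 - 3*(-239)) = 267355 + (24 + 717) = 267355 + 741 = 268096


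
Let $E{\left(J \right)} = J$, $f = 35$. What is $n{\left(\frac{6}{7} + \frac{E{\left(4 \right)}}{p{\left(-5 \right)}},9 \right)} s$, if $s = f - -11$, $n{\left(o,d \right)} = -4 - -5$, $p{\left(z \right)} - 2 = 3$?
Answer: $46$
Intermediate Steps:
$p{\left(z \right)} = 5$ ($p{\left(z \right)} = 2 + 3 = 5$)
$n{\left(o,d \right)} = 1$ ($n{\left(o,d \right)} = -4 + 5 = 1$)
$s = 46$ ($s = 35 - -11 = 35 + 11 = 46$)
$n{\left(\frac{6}{7} + \frac{E{\left(4 \right)}}{p{\left(-5 \right)}},9 \right)} s = 1 \cdot 46 = 46$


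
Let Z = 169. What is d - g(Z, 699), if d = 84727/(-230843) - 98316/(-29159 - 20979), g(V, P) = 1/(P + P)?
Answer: 12889028122171/8090230427466 ≈ 1.5932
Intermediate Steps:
g(V, P) = 1/(2*P)
d = 9223759031/5787003167 (d = 84727*(-1/230843) - 98316/(-50138) = -84727/230843 - 98316*(-1/50138) = -84727/230843 + 49158/25069 = 9223759031/5787003167 ≈ 1.5939)
d - g(Z, 699) = 9223759031/5787003167 - 1/(2*699) = 9223759031/5787003167 - 1*1/1398 = 9223759031/5787003167 - 1/1398 = 12889028122171/8090230427466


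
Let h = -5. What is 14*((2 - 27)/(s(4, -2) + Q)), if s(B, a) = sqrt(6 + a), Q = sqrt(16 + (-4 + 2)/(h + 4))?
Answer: 50 - 75*sqrt(2) ≈ -56.066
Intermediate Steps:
Q = 3*sqrt(2) (Q = sqrt(16 + (-4 + 2)/(-5 + 4)) = sqrt(16 - 2/(-1)) = sqrt(16 - 2*(-1)) = sqrt(16 + 2) = sqrt(18) = 3*sqrt(2) ≈ 4.2426)
14*((2 - 27)/(s(4, -2) + Q)) = 14*((2 - 27)/(sqrt(6 - 2) + 3*sqrt(2))) = 14*(-25/(sqrt(4) + 3*sqrt(2))) = 14*(-25/(2 + 3*sqrt(2))) = -350/(2 + 3*sqrt(2))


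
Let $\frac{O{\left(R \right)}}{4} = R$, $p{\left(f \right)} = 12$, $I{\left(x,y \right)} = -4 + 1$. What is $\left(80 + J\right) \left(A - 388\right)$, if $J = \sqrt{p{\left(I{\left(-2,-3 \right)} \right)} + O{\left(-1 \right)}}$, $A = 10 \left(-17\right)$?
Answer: $-44640 - 1116 \sqrt{2} \approx -46218.0$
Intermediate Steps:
$A = -170$
$I{\left(x,y \right)} = -3$
$O{\left(R \right)} = 4 R$
$J = 2 \sqrt{2}$ ($J = \sqrt{12 + 4 \left(-1\right)} = \sqrt{12 - 4} = \sqrt{8} = 2 \sqrt{2} \approx 2.8284$)
$\left(80 + J\right) \left(A - 388\right) = \left(80 + 2 \sqrt{2}\right) \left(-170 - 388\right) = \left(80 + 2 \sqrt{2}\right) \left(-558\right) = -44640 - 1116 \sqrt{2}$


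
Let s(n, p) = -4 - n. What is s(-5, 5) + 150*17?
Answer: 2551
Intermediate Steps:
s(-5, 5) + 150*17 = (-4 - 1*(-5)) + 150*17 = (-4 + 5) + 2550 = 1 + 2550 = 2551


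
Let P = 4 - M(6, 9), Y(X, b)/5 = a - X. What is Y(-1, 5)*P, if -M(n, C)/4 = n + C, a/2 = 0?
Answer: 320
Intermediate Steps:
a = 0 (a = 2*0 = 0)
M(n, C) = -4*C - 4*n (M(n, C) = -4*(n + C) = -4*(C + n) = -4*C - 4*n)
Y(X, b) = -5*X (Y(X, b) = 5*(0 - X) = 5*(-X) = -5*X)
P = 64 (P = 4 - (-4*9 - 4*6) = 4 - (-36 - 24) = 4 - 1*(-60) = 4 + 60 = 64)
Y(-1, 5)*P = -5*(-1)*64 = 5*64 = 320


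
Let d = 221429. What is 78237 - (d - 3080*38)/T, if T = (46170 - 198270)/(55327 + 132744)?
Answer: 2425568563/11700 ≈ 2.0731e+5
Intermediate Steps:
T = -11700/14467 (T = -152100/188071 = -152100*1/188071 = -11700/14467 ≈ -0.80874)
78237 - (d - 3080*38)/T = 78237 - (221429 - 3080*38)/(-11700/14467) = 78237 - (221429 - 117040)*(-14467)/11700 = 78237 - 104389*(-14467)/11700 = 78237 - 1*(-1510195663/11700) = 78237 + 1510195663/11700 = 2425568563/11700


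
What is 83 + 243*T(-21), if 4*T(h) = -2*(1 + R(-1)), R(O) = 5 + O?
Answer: -1049/2 ≈ -524.50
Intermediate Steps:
T(h) = -5/2 (T(h) = (-2*(1 + (5 - 1)))/4 = (-2*(1 + 4))/4 = (-2*5)/4 = (¼)*(-10) = -5/2)
83 + 243*T(-21) = 83 + 243*(-5/2) = 83 - 1215/2 = -1049/2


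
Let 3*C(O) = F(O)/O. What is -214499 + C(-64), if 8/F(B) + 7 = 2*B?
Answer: -694976759/3240 ≈ -2.1450e+5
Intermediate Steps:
F(B) = 8/(-7 + 2*B)
C(O) = 8/(3*O*(-7 + 2*O)) (C(O) = ((8/(-7 + 2*O))/O)/3 = (8/(O*(-7 + 2*O)))/3 = 8/(3*O*(-7 + 2*O)))
-214499 + C(-64) = -214499 + (8/3)/(-64*(-7 + 2*(-64))) = -214499 + (8/3)*(-1/64)/(-7 - 128) = -214499 + (8/3)*(-1/64)/(-135) = -214499 + (8/3)*(-1/64)*(-1/135) = -214499 + 1/3240 = -694976759/3240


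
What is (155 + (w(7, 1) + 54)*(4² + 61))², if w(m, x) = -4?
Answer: 16040025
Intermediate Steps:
(155 + (w(7, 1) + 54)*(4² + 61))² = (155 + (-4 + 54)*(4² + 61))² = (155 + 50*(16 + 61))² = (155 + 50*77)² = (155 + 3850)² = 4005² = 16040025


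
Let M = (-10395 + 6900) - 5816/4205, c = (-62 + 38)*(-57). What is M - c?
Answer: -20454731/4205 ≈ -4864.4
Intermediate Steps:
c = 1368 (c = -24*(-57) = 1368)
M = -14702291/4205 (M = -3495 - 5816*1/4205 = -3495 - 5816/4205 = -14702291/4205 ≈ -3496.4)
M - c = -14702291/4205 - 1*1368 = -14702291/4205 - 1368 = -20454731/4205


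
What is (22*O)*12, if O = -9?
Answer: -2376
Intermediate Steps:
(22*O)*12 = (22*(-9))*12 = -198*12 = -2376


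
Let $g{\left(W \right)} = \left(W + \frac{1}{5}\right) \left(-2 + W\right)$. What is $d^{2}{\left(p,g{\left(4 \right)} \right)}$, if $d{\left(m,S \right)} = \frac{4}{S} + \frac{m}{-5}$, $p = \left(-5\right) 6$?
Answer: $\frac{18496}{441} \approx 41.941$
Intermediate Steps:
$g{\left(W \right)} = \left(-2 + W\right) \left(\frac{1}{5} + W\right)$ ($g{\left(W \right)} = \left(W + \frac{1}{5}\right) \left(-2 + W\right) = \left(\frac{1}{5} + W\right) \left(-2 + W\right) = \left(-2 + W\right) \left(\frac{1}{5} + W\right)$)
$p = -30$
$d{\left(m,S \right)} = \frac{4}{S} - \frac{m}{5}$ ($d{\left(m,S \right)} = \frac{4}{S} + m \left(- \frac{1}{5}\right) = \frac{4}{S} - \frac{m}{5}$)
$d^{2}{\left(p,g{\left(4 \right)} \right)} = \left(\frac{4}{- \frac{2}{5} + 4^{2} - \frac{36}{5}} - -6\right)^{2} = \left(\frac{4}{- \frac{2}{5} + 16 - \frac{36}{5}} + 6\right)^{2} = \left(\frac{4}{\frac{42}{5}} + 6\right)^{2} = \left(4 \cdot \frac{5}{42} + 6\right)^{2} = \left(\frac{10}{21} + 6\right)^{2} = \left(\frac{136}{21}\right)^{2} = \frac{18496}{441}$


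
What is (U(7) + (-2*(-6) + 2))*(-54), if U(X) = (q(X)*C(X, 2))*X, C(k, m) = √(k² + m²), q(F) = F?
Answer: -756 - 2646*√53 ≈ -20019.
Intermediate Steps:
U(X) = X²*√(4 + X²) (U(X) = (X*√(X² + 2²))*X = (X*√(X² + 4))*X = (X*√(4 + X²))*X = X²*√(4 + X²))
(U(7) + (-2*(-6) + 2))*(-54) = (7²*√(4 + 7²) + (-2*(-6) + 2))*(-54) = (49*√(4 + 49) + (12 + 2))*(-54) = (49*√53 + 14)*(-54) = (14 + 49*√53)*(-54) = -756 - 2646*√53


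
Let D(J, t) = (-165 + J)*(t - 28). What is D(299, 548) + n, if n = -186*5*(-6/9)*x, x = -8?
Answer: 64720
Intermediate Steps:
D(J, t) = (-165 + J)*(-28 + t)
n = -4960 (n = -186*5*(-6/9)*(-8) = -186*5*(-6*1/9)*(-8) = -186*5*(-2/3)*(-8) = -(-620)*(-8) = -186*80/3 = -4960)
D(299, 548) + n = (4620 - 165*548 - 28*299 + 299*548) - 4960 = (4620 - 90420 - 8372 + 163852) - 4960 = 69680 - 4960 = 64720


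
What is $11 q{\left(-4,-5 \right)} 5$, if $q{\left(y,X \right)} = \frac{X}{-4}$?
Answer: $\frac{275}{4} \approx 68.75$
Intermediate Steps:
$q{\left(y,X \right)} = - \frac{X}{4}$ ($q{\left(y,X \right)} = X \left(- \frac{1}{4}\right) = - \frac{X}{4}$)
$11 q{\left(-4,-5 \right)} 5 = 11 \left(\left(- \frac{1}{4}\right) \left(-5\right)\right) 5 = 11 \cdot \frac{5}{4} \cdot 5 = \frac{55}{4} \cdot 5 = \frac{275}{4}$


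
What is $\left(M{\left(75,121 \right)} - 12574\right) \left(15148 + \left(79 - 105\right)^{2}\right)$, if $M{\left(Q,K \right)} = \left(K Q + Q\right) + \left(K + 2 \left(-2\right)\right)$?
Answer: $-52329968$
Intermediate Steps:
$M{\left(Q,K \right)} = -4 + K + Q + K Q$ ($M{\left(Q,K \right)} = \left(Q + K Q\right) + \left(K - 4\right) = \left(Q + K Q\right) + \left(-4 + K\right) = -4 + K + Q + K Q$)
$\left(M{\left(75,121 \right)} - 12574\right) \left(15148 + \left(79 - 105\right)^{2}\right) = \left(\left(-4 + 121 + 75 + 121 \cdot 75\right) - 12574\right) \left(15148 + \left(79 - 105\right)^{2}\right) = \left(\left(-4 + 121 + 75 + 9075\right) - 12574\right) \left(15148 + \left(-26\right)^{2}\right) = \left(9267 - 12574\right) \left(15148 + 676\right) = \left(-3307\right) 15824 = -52329968$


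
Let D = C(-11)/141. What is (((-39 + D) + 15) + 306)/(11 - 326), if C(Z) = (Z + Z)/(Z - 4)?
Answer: -596452/666225 ≈ -0.89527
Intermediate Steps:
C(Z) = 2*Z/(-4 + Z) (C(Z) = (2*Z)/(-4 + Z) = 2*Z/(-4 + Z))
D = 22/2115 (D = (2*(-11)/(-4 - 11))/141 = (2*(-11)/(-15))*(1/141) = (2*(-11)*(-1/15))*(1/141) = (22/15)*(1/141) = 22/2115 ≈ 0.010402)
(((-39 + D) + 15) + 306)/(11 - 326) = (((-39 + 22/2115) + 15) + 306)/(11 - 326) = ((-82463/2115 + 15) + 306)/(-315) = (-50738/2115 + 306)*(-1/315) = (596452/2115)*(-1/315) = -596452/666225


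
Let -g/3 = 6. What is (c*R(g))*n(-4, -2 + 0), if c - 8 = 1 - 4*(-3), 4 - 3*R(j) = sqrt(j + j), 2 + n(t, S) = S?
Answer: -112 + 168*I ≈ -112.0 + 168.0*I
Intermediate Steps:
n(t, S) = -2 + S
g = -18 (g = -3*6 = -18)
R(j) = 4/3 - sqrt(2)*sqrt(j)/3 (R(j) = 4/3 - sqrt(j + j)/3 = 4/3 - sqrt(2)*sqrt(j)/3)
c = 21 (c = 8 + (1 - 4*(-3)) = 8 + (1 + 12) = 8 + 13 = 21)
(c*R(g))*n(-4, -2 + 0) = (21*(4/3 - sqrt(2)*sqrt(-18)/3))*(-2 + (-2 + 0)) = (21*(4/3 - sqrt(2)*3*I*sqrt(2)/3))*(-2 - 2) = (21*(4/3 - 2*I))*(-4) = (28 - 42*I)*(-4) = -112 + 168*I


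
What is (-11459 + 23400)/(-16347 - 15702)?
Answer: -11941/32049 ≈ -0.37259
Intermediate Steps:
(-11459 + 23400)/(-16347 - 15702) = 11941/(-32049) = 11941*(-1/32049) = -11941/32049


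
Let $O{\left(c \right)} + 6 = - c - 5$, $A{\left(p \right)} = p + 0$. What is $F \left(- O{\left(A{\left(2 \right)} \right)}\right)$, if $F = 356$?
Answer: $4628$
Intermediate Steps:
$A{\left(p \right)} = p$
$O{\left(c \right)} = -11 - c$ ($O{\left(c \right)} = -6 - \left(5 + c\right) = -11 - c$)
$F \left(- O{\left(A{\left(2 \right)} \right)}\right) = 356 \left(- (-11 - 2)\right) = 356 \left(\left(-1\right) \left(-13\right)\right) = 356 \cdot 13 = 4628$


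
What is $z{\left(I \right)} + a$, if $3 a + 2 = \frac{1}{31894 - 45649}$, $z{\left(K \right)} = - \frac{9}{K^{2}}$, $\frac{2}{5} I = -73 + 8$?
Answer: $- \frac{581466983}{871723125} \approx -0.66703$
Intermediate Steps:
$I = - \frac{325}{2}$ ($I = \frac{5 \left(-73 + 8\right)}{2} = \frac{5}{2} \left(-65\right) = - \frac{325}{2} \approx -162.5$)
$z{\left(K \right)} = - \frac{9}{K^{2}}$
$a = - \frac{27511}{41265}$ ($a = - \frac{2}{3} + \frac{1}{3 \left(31894 - 45649\right)} = - \frac{2}{3} + \frac{1}{3 \left(-13755\right)} = - \frac{2}{3} + \frac{1}{3} \left(- \frac{1}{13755}\right) = - \frac{2}{3} - \frac{1}{41265} = - \frac{27511}{41265} \approx -0.66669$)
$z{\left(I \right)} + a = - \frac{9}{\frac{105625}{4}} - \frac{27511}{41265} = \left(-9\right) \frac{4}{105625} - \frac{27511}{41265} = - \frac{36}{105625} - \frac{27511}{41265} = - \frac{581466983}{871723125}$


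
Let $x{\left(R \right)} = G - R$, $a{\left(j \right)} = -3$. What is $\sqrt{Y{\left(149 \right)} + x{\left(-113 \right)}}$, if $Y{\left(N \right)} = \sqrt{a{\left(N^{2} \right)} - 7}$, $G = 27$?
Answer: $\sqrt{140 + i \sqrt{10}} \approx 11.833 + 0.1336 i$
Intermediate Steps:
$x{\left(R \right)} = 27 - R$
$Y{\left(N \right)} = i \sqrt{10}$ ($Y{\left(N \right)} = \sqrt{-3 - 7} = \sqrt{-10} = i \sqrt{10}$)
$\sqrt{Y{\left(149 \right)} + x{\left(-113 \right)}} = \sqrt{i \sqrt{10} + \left(27 - -113\right)} = \sqrt{i \sqrt{10} + \left(27 + 113\right)} = \sqrt{i \sqrt{10} + 140} = \sqrt{140 + i \sqrt{10}}$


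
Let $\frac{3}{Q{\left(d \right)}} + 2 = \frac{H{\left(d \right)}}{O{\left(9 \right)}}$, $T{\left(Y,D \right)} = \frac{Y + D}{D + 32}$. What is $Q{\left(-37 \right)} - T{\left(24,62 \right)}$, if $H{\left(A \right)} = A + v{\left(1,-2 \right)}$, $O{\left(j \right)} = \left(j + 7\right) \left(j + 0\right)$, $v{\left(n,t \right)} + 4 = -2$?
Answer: $- \frac{34537}{15557} \approx -2.22$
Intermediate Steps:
$v{\left(n,t \right)} = -6$ ($v{\left(n,t \right)} = -4 - 2 = -6$)
$O{\left(j \right)} = j \left(7 + j\right)$ ($O{\left(j \right)} = \left(7 + j\right) j = j \left(7 + j\right)$)
$T{\left(Y,D \right)} = \frac{D + Y}{32 + D}$
$H{\left(A \right)} = -6 + A$ ($H{\left(A \right)} = A - 6 = -6 + A$)
$Q{\left(d \right)} = \frac{3}{- \frac{49}{24} + \frac{d}{144}}$ ($Q{\left(d \right)} = \frac{3}{-2 + \frac{-6 + d}{9 \left(7 + 9\right)}} = \frac{3}{-2 + \frac{-6 + d}{9 \cdot 16}} = \frac{3}{-2 + \frac{-6 + d}{144}} = \frac{3}{-2 + \left(-6 + d\right) \frac{1}{144}} = \frac{3}{-2 + \left(- \frac{1}{24} + \frac{d}{144}\right)} = \frac{3}{- \frac{49}{24} + \frac{d}{144}}$)
$Q{\left(-37 \right)} - T{\left(24,62 \right)} = \frac{432}{-294 - 37} - \frac{62 + 24}{32 + 62} = \frac{432}{-331} - \frac{1}{94} \cdot 86 = 432 \left(- \frac{1}{331}\right) - \frac{1}{94} \cdot 86 = - \frac{432}{331} - \frac{43}{47} = - \frac{34537}{15557}$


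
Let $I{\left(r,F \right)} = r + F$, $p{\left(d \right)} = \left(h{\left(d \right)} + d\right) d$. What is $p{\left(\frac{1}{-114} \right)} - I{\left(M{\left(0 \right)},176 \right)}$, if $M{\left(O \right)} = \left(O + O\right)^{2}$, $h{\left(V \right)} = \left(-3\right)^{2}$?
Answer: $- \frac{2288321}{12996} \approx -176.08$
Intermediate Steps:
$h{\left(V \right)} = 9$
$p{\left(d \right)} = d \left(9 + d\right)$ ($p{\left(d \right)} = \left(9 + d\right) d = d \left(9 + d\right)$)
$M{\left(O \right)} = 4 O^{2}$ ($M{\left(O \right)} = \left(2 O\right)^{2} = 4 O^{2}$)
$I{\left(r,F \right)} = F + r$
$p{\left(\frac{1}{-114} \right)} - I{\left(M{\left(0 \right)},176 \right)} = \frac{9 + \frac{1}{-114}}{-114} - \left(176 + 4 \cdot 0^{2}\right) = - \frac{9 - \frac{1}{114}}{114} - \left(176 + 4 \cdot 0\right) = \left(- \frac{1}{114}\right) \frac{1025}{114} - \left(176 + 0\right) = - \frac{1025}{12996} - 176 = - \frac{2288321}{12996}$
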